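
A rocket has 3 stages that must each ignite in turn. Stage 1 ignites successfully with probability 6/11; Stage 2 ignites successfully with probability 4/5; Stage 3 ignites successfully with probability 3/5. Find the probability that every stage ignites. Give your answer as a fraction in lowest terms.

Each stage is reached only if all earlier stages succeed, so
P = 6/11 × 4/5 × 3/5 = 72/275.

72/275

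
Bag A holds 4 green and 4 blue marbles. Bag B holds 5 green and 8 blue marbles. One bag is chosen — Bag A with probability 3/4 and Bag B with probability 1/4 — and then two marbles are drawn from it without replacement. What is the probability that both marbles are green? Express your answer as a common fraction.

From Bag A: P(both green) = (4/8)(3/7) = 3/14.
From Bag B: P(both green) = (5/13)(4/12) = 5/39.
Total probability = (3/4)(3/14) + (1/4)(5/39) = 421/2184.

421/2184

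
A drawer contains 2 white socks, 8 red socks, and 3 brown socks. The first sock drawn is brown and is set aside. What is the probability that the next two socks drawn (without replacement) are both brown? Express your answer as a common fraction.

After the first draw, 2 of the remaining 12 socks are brown.
P = 2/12 × 1/11 = 2/132 = 1/66.

1/66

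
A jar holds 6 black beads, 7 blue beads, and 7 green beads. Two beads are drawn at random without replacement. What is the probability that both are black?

3/38

P(every draw is black) = 6/20 × 5/19 = 30/380 = 3/38.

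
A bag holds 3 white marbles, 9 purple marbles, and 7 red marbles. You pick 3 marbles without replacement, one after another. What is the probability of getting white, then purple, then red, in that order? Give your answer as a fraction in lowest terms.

Chain rule:
P = 3/19 × 9/18 × 7/17 = 189/5814 = 21/646.

21/646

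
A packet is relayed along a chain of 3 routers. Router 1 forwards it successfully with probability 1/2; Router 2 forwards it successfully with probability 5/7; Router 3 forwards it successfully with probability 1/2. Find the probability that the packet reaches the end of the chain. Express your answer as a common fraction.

5/28

Each stage is reached only if all earlier stages succeed, so
P = 1/2 × 5/7 × 1/2 = 5/28.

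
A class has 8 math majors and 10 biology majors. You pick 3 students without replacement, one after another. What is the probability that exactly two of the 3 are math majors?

One ordering (math majors drawn first) has probability 8/18 × 7/17 × 10/16 = 560/4896 = 35/306.
There are C(3,2) = 3 such orderings, each equally likely, so P = 3 × 35/306 = 35/102.

35/102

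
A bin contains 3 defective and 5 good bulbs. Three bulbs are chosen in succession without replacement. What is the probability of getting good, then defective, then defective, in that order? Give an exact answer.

5/56

Each draw changes the counts, so multiply the conditional probabilities along the sequence:
P = 5/8 × 3/7 × 2/6 = 30/336 = 5/56.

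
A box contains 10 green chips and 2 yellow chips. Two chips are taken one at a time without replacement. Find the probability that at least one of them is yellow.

7/22

P(no yellow) = 10/12 × 9/11 = 90/132 = 15/22.
P(at least one) = 1 − 15/22 = 7/22.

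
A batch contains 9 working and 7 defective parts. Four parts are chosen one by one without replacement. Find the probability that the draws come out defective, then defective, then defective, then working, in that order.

9/208

Multiply the probability of each draw given the previous ones:
P = 7/16 × 6/15 × 5/14 × 9/13 = 1890/43680 = 9/208.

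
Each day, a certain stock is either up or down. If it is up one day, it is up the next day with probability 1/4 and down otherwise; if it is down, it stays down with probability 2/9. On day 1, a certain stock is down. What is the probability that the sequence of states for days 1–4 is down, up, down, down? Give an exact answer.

7/54

Day 1 is given. For each transition, use the conditional probability from the current state:
P(up | down) = 7/9; P(down | up) = 3/4; P(down | down) = 2/9.
P = 7/9 × 3/4 × 2/9 = 42/324 = 7/54.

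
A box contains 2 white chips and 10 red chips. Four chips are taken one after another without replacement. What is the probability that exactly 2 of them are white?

1/11

One ordering (white drawn first) has probability 2/12 × 1/11 × 10/10 × 9/9 = 180/11880 = 1/66.
There are C(4,2) = 6 such orderings, each equally likely, so P = 6 × 1/66 = 1/11.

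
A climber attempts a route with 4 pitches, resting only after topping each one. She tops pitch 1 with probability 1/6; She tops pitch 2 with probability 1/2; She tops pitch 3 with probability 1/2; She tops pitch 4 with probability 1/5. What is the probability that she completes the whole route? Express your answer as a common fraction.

The events are sequential, so multiply the conditional probabilities:
P = 1/6 × 1/2 × 1/2 × 1/5 = 1/120.

1/120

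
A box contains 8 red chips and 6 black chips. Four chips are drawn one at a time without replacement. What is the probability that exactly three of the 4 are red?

One ordering (red drawn first) has probability 8/14 × 7/13 × 6/12 × 6/11 = 2016/24024 = 12/143.
There are C(4,3) = 4 such orderings, each equally likely, so P = 4 × 12/143 = 48/143.

48/143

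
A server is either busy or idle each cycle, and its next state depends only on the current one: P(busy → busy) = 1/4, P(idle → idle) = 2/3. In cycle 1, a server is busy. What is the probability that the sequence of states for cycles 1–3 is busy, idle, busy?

1/4

Cycle 1 is given. For each transition, use the conditional probability from the current state:
P(idle | busy) = 3/4; P(busy | idle) = 1/3.
P = 3/4 × 1/3 = 3/12 = 1/4.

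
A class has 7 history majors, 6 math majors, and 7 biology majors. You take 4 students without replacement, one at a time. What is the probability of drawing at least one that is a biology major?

P(no biology majors) = 13/20 × 12/19 × 11/18 × 10/17 = 17160/116280 = 143/969.
P(at least one) = 1 − 143/969 = 826/969.

826/969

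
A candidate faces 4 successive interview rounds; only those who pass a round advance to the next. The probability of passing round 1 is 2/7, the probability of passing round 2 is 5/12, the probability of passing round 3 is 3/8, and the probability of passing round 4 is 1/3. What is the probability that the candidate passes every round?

5/336

The events are sequential, so multiply the conditional probabilities:
P = 2/7 × 5/12 × 3/8 × 1/3 = 30/2016 = 5/336.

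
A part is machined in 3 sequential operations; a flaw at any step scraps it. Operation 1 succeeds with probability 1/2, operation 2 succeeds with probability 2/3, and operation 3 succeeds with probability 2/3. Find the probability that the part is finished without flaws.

Each stage is reached only if all earlier stages succeed, so
P = 1/2 × 2/3 × 2/3 = 4/18 = 2/9.

2/9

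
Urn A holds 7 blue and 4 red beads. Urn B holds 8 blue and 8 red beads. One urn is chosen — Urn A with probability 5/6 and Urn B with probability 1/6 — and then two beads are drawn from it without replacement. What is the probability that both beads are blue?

707/1980

From Urn A: P(both blue) = (7/11)(6/10) = 21/55.
From Urn B: P(both blue) = (8/16)(7/15) = 7/30.
Total probability = (5/6)(21/55) + (1/6)(7/30) = 707/1980.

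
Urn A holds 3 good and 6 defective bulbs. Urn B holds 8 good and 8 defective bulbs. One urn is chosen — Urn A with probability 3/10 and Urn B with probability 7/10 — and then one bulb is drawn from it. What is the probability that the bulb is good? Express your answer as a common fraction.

From Urn A: P(good) = 3/9.
From Urn B: P(good) = 8/16.
Total probability = (3/10)(3/9) + (7/10)(8/16) = 9/20.

9/20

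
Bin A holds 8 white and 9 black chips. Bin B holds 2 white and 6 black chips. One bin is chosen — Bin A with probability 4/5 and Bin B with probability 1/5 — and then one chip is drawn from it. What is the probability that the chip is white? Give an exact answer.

29/68

From Bin A: P(white) = 8/17.
From Bin B: P(white) = 2/8.
Total probability = (4/5)(8/17) + (1/5)(2/8) = 29/68.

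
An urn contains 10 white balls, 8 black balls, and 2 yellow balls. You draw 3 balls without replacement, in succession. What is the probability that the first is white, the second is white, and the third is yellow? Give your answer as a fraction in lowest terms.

Chain rule:
P = 10/20 × 9/19 × 2/18 = 180/6840 = 1/38.

1/38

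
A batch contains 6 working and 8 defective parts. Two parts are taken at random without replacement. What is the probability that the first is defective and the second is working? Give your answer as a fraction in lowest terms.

Chain rule:
P = 8/14 × 6/13 = 48/182 = 24/91.

24/91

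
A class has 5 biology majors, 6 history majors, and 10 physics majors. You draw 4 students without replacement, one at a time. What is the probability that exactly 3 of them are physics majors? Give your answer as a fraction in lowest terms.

One ordering (physics majors drawn first) has probability 10/21 × 9/20 × 8/19 × 11/18 = 7920/143640 = 22/399.
There are C(4,3) = 4 such orderings, each equally likely, so P = 4 × 22/399 = 88/399.

88/399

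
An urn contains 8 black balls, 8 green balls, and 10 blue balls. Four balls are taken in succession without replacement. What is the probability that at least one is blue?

P(no blue) = 16/26 × 15/25 × 14/24 × 13/23 = 43680/358800 = 14/115.
P(at least one) = 1 − 14/115 = 101/115.

101/115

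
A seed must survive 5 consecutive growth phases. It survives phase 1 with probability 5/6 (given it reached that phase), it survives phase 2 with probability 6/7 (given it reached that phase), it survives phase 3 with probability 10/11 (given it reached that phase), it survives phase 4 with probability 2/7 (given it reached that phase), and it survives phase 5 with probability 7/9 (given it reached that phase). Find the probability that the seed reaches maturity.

The events are sequential, so multiply the conditional probabilities:
P = 5/6 × 6/7 × 10/11 × 2/7 × 7/9 = 4200/29106 = 100/693.

100/693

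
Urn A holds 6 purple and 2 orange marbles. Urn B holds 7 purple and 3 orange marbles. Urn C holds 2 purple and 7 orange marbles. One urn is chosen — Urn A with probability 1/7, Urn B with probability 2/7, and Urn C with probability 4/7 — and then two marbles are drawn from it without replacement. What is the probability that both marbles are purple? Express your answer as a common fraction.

From Urn A: P(both purple) = (6/8)(5/7) = 15/28.
From Urn B: P(both purple) = (7/10)(6/9) = 7/15.
From Urn C: P(both purple) = (2/9)(1/8) = 1/36.
Total probability = (1/7)(15/28) + (2/7)(7/15) + (4/7)(1/36) = 1991/8820.

1991/8820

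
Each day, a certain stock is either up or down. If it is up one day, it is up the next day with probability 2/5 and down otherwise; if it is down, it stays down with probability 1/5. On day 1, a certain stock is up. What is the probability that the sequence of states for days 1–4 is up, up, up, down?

12/125

Day 1 is given. For each transition, use the conditional probability from the current state:
P(up | up) = 2/5; P(up | up) = 2/5; P(down | up) = 3/5.
P = 2/5 × 2/5 × 3/5 = 12/125.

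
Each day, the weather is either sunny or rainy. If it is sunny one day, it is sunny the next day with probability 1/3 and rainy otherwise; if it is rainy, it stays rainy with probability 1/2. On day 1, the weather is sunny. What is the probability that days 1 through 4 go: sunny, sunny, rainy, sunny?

1/9

Day 1 is given. For each transition, use the conditional probability from the current state:
P(sunny | sunny) = 1/3; P(rainy | sunny) = 2/3; P(sunny | rainy) = 1/2.
P = 1/3 × 2/3 × 1/2 = 2/18 = 1/9.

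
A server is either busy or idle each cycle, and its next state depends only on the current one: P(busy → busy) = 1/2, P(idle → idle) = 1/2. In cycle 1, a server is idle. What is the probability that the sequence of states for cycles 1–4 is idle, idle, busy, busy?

1/8

Cycle 1 is given. For each transition, use the conditional probability from the current state:
P(idle | idle) = 1/2; P(busy | idle) = 1/2; P(busy | busy) = 1/2.
P = 1/2 × 1/2 × 1/2 = 1/8.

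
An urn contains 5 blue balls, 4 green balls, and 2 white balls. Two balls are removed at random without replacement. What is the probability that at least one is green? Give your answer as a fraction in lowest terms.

34/55

P(no green) = 7/11 × 6/10 = 42/110 = 21/55.
P(at least one) = 1 − 21/55 = 34/55.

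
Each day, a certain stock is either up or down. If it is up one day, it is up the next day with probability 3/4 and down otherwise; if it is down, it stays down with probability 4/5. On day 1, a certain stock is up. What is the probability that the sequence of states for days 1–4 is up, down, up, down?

Day 1 is given. For each transition, use the conditional probability from the current state:
P(down | up) = 1/4; P(up | down) = 1/5; P(down | up) = 1/4.
P = 1/4 × 1/5 × 1/4 = 1/80.

1/80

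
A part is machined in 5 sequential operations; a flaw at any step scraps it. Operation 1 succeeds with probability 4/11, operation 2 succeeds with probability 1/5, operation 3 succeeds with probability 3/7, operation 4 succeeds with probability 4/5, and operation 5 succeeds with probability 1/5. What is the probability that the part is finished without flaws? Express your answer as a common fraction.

Multiplying along the chain,
P = 4/11 × 1/5 × 3/7 × 4/5 × 1/5 = 48/9625.

48/9625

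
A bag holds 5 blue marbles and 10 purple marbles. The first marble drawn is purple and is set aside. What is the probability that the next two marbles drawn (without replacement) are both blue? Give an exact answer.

10/91

With the first marble removed, 5 blue remain out of 14.
P = 5/14 × 4/13 = 20/182 = 10/91.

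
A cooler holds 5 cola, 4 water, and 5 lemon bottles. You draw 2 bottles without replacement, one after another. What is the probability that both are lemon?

P(all lemon) = 5/14 × 4/13 = 20/182 = 10/91.

10/91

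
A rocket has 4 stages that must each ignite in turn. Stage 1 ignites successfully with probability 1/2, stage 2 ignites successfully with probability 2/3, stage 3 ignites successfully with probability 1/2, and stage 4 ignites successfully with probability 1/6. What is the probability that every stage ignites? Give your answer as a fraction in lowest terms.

1/36

Each stage is reached only if all earlier stages succeed, so
P = 1/2 × 2/3 × 1/2 × 1/6 = 2/72 = 1/36.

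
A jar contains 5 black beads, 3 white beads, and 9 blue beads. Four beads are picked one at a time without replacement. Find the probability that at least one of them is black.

377/476

P(no black) = 12/17 × 11/16 × 10/15 × 9/14 = 11880/57120 = 99/476.
P(at least one) = 1 − 99/476 = 377/476.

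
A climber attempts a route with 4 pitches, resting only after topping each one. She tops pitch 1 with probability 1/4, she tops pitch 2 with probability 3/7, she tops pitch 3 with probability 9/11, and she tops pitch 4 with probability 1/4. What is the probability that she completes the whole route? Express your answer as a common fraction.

Each stage is reached only if all earlier stages succeed, so
P = 1/4 × 3/7 × 9/11 × 1/4 = 27/1232.

27/1232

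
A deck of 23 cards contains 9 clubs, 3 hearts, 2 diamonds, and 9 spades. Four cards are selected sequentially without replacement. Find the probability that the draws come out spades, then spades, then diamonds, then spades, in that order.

6/1265

Chain rule:
P = 9/23 × 8/22 × 2/21 × 7/20 = 1008/212520 = 6/1265.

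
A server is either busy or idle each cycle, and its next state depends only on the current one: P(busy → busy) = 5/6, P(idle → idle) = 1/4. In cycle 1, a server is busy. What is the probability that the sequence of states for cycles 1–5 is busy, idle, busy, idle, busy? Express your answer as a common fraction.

1/64

Cycle 1 is given. For each transition, use the conditional probability from the current state:
P(idle | busy) = 1/6; P(busy | idle) = 3/4; P(idle | busy) = 1/6; P(busy | idle) = 3/4.
P = 1/6 × 3/4 × 1/6 × 3/4 = 9/576 = 1/64.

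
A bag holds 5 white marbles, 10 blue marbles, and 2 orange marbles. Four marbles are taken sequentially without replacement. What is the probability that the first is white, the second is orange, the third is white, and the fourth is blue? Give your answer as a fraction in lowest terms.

5/714

Multiply the probability of each draw given the previous ones:
P = 5/17 × 2/16 × 4/15 × 10/14 = 400/57120 = 5/714.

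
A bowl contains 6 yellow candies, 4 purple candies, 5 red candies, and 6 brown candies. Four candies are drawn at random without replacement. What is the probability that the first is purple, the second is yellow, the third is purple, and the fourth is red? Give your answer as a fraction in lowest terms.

1/399

Each draw changes the counts, so multiply the conditional probabilities along the sequence:
P = 4/21 × 6/20 × 3/19 × 5/18 = 360/143640 = 1/399.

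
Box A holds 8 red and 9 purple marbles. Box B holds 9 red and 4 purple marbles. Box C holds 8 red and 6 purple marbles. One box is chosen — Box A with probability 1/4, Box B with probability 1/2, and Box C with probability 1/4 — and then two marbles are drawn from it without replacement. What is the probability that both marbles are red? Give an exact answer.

From Box A: P(both red) = (8/17)(7/16) = 7/34.
From Box B: P(both red) = (9/13)(8/12) = 6/13.
From Box C: P(both red) = (8/14)(7/13) = 4/13.
Total probability = (1/4)(7/34) + (1/2)(6/13) + (1/4)(4/13) = 635/1768.

635/1768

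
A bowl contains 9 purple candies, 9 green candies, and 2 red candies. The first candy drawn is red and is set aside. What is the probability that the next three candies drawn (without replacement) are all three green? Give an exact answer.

28/323

After the first draw, 9 of the remaining 19 candies are green.
P = 9/19 × 8/18 × 7/17 = 504/5814 = 28/323.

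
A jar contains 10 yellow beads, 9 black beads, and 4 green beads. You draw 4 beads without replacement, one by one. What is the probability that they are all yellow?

6/253

P(all yellow) = 10/23 × 9/22 × 8/21 × 7/20 = 5040/212520 = 6/253.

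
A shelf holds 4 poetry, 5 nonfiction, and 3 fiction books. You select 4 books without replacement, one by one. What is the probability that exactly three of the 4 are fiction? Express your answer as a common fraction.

1/55

One ordering (fiction drawn first) has probability 3/12 × 2/11 × 1/10 × 9/9 = 54/11880 = 1/220.
There are C(4,3) = 4 such orderings, each equally likely, so P = 4 × 1/220 = 1/55.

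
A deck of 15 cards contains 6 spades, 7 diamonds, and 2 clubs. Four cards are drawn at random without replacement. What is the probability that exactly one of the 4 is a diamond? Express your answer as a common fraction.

One ordering (a diamond drawn first) has probability 7/15 × 8/14 × 7/13 × 6/12 = 2352/32760 = 14/195.
There are C(4,1) = 4 such orderings, each equally likely, so P = 4 × 14/195 = 56/195.

56/195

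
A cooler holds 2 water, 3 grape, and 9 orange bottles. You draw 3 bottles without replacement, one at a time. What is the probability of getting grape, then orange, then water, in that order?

Multiply the probability of each draw given the previous ones:
P = 3/14 × 9/13 × 2/12 = 54/2184 = 9/364.

9/364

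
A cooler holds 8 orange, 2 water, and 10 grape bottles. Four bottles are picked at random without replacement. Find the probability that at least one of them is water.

7/19

P(no water) = 18/20 × 17/19 × 16/18 × 15/17 = 73440/116280 = 12/19.
P(at least one) = 1 − 12/19 = 7/19.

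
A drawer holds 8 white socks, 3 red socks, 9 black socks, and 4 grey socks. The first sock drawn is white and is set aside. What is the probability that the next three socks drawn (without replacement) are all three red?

1/1771

With the first sock removed, 3 red remain out of 23.
P = 3/23 × 2/22 × 1/21 = 6/10626 = 1/1771.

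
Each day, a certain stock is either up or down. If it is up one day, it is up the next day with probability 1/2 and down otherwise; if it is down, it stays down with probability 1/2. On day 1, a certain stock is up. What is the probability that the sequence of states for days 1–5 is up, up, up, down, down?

1/16

Day 1 is given. For each transition, use the conditional probability from the current state:
P(up | up) = 1/2; P(up | up) = 1/2; P(down | up) = 1/2; P(down | down) = 1/2.
P = 1/2 × 1/2 × 1/2 × 1/2 = 1/16.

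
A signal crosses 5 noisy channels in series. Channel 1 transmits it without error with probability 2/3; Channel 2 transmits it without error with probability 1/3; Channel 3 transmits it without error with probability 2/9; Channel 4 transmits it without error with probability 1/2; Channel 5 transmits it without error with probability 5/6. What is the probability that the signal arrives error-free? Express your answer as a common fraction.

Multiplying along the chain,
P = 2/3 × 1/3 × 2/9 × 1/2 × 5/6 = 20/972 = 5/243.

5/243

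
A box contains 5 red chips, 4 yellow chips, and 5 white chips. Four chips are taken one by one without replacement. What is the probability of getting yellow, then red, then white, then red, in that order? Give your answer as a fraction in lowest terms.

50/3003

Chain rule:
P = 4/14 × 5/13 × 5/12 × 4/11 = 400/24024 = 50/3003.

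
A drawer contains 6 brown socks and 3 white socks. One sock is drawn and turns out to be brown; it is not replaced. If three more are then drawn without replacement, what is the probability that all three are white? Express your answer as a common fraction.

After the first draw, 3 of the remaining 8 socks are white.
P = 3/8 × 2/7 × 1/6 = 6/336 = 1/56.

1/56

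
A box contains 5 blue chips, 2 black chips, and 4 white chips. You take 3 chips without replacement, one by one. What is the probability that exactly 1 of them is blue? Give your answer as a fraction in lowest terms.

One ordering (blue drawn first) has probability 5/11 × 6/10 × 5/9 = 150/990 = 5/33.
There are C(3,1) = 3 such orderings, each equally likely, so P = 3 × 5/33 = 5/11.

5/11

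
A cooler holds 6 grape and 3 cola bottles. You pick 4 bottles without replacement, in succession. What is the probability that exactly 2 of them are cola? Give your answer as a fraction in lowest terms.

One ordering (cola drawn first) has probability 3/9 × 2/8 × 6/7 × 5/6 = 180/3024 = 5/84.
There are C(4,2) = 6 such orderings, each equally likely, so P = 6 × 5/84 = 5/14.

5/14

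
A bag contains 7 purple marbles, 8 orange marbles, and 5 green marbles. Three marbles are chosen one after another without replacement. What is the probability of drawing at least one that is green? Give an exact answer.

P(no green) = 15/20 × 14/19 × 13/18 = 2730/6840 = 91/228.
P(at least one) = 1 − 91/228 = 137/228.

137/228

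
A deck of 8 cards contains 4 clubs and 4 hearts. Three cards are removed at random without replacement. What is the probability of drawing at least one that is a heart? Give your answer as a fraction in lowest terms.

P(no hearts) = 4/8 × 3/7 × 2/6 = 24/336 = 1/14.
P(at least one) = 1 − 1/14 = 13/14.

13/14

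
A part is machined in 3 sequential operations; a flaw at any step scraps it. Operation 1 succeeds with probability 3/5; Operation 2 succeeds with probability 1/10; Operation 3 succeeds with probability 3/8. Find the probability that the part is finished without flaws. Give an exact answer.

Multiplying along the chain,
P = 3/5 × 1/10 × 3/8 = 9/400.

9/400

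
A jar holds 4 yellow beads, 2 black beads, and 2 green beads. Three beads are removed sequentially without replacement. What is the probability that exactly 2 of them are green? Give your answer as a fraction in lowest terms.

One ordering (green drawn first) has probability 2/8 × 1/7 × 6/6 = 12/336 = 1/28.
There are C(3,2) = 3 such orderings, each equally likely, so P = 3 × 1/28 = 3/28.

3/28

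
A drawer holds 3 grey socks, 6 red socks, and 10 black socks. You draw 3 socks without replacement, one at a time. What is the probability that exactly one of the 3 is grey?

One ordering (grey drawn first) has probability 3/19 × 16/18 × 15/17 = 720/5814 = 40/323.
There are C(3,1) = 3 such orderings, each equally likely, so P = 3 × 40/323 = 120/323.

120/323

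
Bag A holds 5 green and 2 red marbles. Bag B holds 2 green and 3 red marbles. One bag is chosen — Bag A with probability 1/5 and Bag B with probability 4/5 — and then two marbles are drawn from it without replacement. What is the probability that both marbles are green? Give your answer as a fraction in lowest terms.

92/525

From Bag A: P(both green) = (5/7)(4/6) = 10/21.
From Bag B: P(both green) = (2/5)(1/4) = 1/10.
Total probability = (1/5)(10/21) + (4/5)(1/10) = 92/525.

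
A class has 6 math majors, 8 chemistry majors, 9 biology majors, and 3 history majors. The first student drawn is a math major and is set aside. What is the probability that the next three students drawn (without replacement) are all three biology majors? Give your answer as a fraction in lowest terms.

With the first student removed, 9 biology majors remain out of 25.
P = 9/25 × 8/24 × 7/23 = 504/13800 = 21/575.

21/575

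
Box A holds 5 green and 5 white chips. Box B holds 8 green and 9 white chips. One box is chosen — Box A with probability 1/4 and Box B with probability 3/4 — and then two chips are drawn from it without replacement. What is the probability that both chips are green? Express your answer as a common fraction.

From Box A: P(both green) = (5/10)(4/9) = 2/9.
From Box B: P(both green) = (8/17)(7/16) = 7/34.
Total probability = (1/4)(2/9) + (3/4)(7/34) = 257/1224.

257/1224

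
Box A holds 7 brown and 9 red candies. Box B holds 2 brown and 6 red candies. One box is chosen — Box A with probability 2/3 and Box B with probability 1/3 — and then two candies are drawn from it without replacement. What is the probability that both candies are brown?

9/70

From Box A: P(both brown) = (7/16)(6/15) = 7/40.
From Box B: P(both brown) = (2/8)(1/7) = 1/28.
Total probability = (2/3)(7/40) + (1/3)(1/28) = 9/70.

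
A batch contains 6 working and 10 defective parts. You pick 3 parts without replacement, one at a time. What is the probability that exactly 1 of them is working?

One ordering (working drawn first) has probability 6/16 × 10/15 × 9/14 = 540/3360 = 9/56.
There are C(3,1) = 3 such orderings, each equally likely, so P = 3 × 9/56 = 27/56.

27/56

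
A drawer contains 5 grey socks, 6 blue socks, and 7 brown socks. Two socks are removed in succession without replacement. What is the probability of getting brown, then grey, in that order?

Chain rule:
P = 7/18 × 5/17 = 35/306.

35/306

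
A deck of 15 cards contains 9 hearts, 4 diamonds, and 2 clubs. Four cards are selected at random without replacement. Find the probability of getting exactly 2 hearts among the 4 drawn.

36/91

One ordering (hearts drawn first) has probability 9/15 × 8/14 × 6/13 × 5/12 = 2160/32760 = 6/91.
There are C(4,2) = 6 such orderings, each equally likely, so P = 6 × 6/91 = 36/91.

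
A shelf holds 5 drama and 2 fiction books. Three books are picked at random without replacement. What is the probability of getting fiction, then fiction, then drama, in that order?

1/21

Chain rule:
P = 2/7 × 1/6 × 5/5 = 10/210 = 1/21.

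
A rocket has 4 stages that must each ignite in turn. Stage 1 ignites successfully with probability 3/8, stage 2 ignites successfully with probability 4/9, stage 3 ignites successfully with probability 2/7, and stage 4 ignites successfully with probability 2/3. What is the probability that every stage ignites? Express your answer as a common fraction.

2/63

Multiplying along the chain,
P = 3/8 × 4/9 × 2/7 × 2/3 = 48/1512 = 2/63.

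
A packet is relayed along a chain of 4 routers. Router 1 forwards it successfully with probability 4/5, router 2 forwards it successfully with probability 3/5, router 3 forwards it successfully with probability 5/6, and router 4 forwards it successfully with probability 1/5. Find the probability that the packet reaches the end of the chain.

2/25

The events are sequential, so multiply the conditional probabilities:
P = 4/5 × 3/5 × 5/6 × 1/5 = 60/750 = 2/25.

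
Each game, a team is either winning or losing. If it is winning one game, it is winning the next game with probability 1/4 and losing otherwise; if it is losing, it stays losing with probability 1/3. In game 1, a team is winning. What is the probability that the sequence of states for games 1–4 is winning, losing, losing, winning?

Game 1 is given. For each transition, use the conditional probability from the current state:
P(losing | winning) = 3/4; P(losing | losing) = 1/3; P(winning | losing) = 2/3.
P = 3/4 × 1/3 × 2/3 = 6/36 = 1/6.

1/6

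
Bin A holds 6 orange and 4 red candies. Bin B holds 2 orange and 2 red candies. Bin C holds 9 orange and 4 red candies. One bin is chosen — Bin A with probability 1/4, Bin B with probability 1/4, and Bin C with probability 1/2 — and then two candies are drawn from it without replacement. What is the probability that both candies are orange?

From Bin A: P(both orange) = (6/10)(5/9) = 1/3.
From Bin B: P(both orange) = (2/4)(1/3) = 1/6.
From Bin C: P(both orange) = (9/13)(8/12) = 6/13.
Total probability = (1/4)(1/3) + (1/4)(1/6) + (1/2)(6/13) = 37/104.

37/104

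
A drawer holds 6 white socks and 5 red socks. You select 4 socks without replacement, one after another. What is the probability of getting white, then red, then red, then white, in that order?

Multiply the probability of each draw given the previous ones:
P = 6/11 × 5/10 × 4/9 × 5/8 = 600/7920 = 5/66.

5/66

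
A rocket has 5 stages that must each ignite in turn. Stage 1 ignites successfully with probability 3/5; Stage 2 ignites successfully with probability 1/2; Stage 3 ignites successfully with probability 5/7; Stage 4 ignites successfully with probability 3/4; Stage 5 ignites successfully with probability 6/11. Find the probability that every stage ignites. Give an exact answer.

27/308

Each stage is reached only if all earlier stages succeed, so
P = 3/5 × 1/2 × 5/7 × 3/4 × 6/11 = 270/3080 = 27/308.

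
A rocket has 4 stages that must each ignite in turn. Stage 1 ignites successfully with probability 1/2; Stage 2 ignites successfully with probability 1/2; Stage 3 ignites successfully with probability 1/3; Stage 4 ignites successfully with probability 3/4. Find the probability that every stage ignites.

The events are sequential, so multiply the conditional probabilities:
P = 1/2 × 1/2 × 1/3 × 3/4 = 3/48 = 1/16.

1/16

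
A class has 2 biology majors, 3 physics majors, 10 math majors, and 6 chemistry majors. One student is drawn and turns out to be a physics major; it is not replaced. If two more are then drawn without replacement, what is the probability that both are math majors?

After the first draw, 10 of the remaining 20 students are math majors.
P = 10/20 × 9/19 = 90/380 = 9/38.

9/38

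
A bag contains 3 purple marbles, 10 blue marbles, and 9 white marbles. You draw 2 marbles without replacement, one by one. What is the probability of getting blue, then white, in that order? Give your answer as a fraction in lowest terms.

15/77

Each draw changes the counts, so multiply the conditional probabilities along the sequence:
P = 10/22 × 9/21 = 90/462 = 15/77.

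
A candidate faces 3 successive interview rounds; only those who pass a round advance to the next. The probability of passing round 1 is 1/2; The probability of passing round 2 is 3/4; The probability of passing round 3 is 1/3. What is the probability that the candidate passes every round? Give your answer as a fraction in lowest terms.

1/8

Each stage is reached only if all earlier stages succeed, so
P = 1/2 × 3/4 × 1/3 = 3/24 = 1/8.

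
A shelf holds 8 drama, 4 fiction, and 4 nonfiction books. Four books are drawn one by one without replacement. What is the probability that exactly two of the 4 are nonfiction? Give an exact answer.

99/455

One ordering (nonfiction drawn first) has probability 4/16 × 3/15 × 12/14 × 11/13 = 1584/43680 = 33/910.
There are C(4,2) = 6 such orderings, each equally likely, so P = 6 × 33/910 = 99/455.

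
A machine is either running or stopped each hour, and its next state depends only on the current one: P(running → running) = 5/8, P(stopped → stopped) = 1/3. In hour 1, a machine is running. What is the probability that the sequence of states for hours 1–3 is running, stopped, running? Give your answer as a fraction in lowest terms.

1/4

Hour 1 is given. For each transition, use the conditional probability from the current state:
P(stopped | running) = 3/8; P(running | stopped) = 2/3.
P = 3/8 × 2/3 = 6/24 = 1/4.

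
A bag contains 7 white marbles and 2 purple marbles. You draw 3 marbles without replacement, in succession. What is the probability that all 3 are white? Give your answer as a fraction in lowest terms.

P(every draw is white) = 7/9 × 6/8 × 5/7 = 210/504 = 5/12.

5/12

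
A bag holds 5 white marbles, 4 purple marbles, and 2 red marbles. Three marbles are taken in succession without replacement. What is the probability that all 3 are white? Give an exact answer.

2/33

P(every draw is white) = 5/11 × 4/10 × 3/9 = 60/990 = 2/33.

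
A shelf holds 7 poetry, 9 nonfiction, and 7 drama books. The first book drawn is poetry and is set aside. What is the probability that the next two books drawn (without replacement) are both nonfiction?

12/77

With the first book removed, 9 nonfiction remain out of 22.
P = 9/22 × 8/21 = 72/462 = 12/77.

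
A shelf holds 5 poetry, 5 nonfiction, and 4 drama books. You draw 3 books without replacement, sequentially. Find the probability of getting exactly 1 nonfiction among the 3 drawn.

One ordering (nonfiction drawn first) has probability 5/14 × 9/13 × 8/12 = 360/2184 = 15/91.
There are C(3,1) = 3 such orderings, each equally likely, so P = 3 × 15/91 = 45/91.

45/91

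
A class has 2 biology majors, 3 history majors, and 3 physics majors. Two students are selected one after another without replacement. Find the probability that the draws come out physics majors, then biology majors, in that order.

3/28

Each draw changes the counts, so multiply the conditional probabilities along the sequence:
P = 3/8 × 2/7 = 6/56 = 3/28.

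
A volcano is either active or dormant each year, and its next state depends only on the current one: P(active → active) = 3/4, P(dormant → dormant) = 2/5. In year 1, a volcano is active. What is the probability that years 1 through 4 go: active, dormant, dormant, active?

3/50

Year 1 is given. For each transition, use the conditional probability from the current state:
P(dormant | active) = 1/4; P(dormant | dormant) = 2/5; P(active | dormant) = 3/5.
P = 1/4 × 2/5 × 3/5 = 6/100 = 3/50.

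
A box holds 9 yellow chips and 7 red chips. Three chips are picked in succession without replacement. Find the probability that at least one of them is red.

P(no red) = 9/16 × 8/15 × 7/14 = 504/3360 = 3/20.
P(at least one) = 1 − 3/20 = 17/20.

17/20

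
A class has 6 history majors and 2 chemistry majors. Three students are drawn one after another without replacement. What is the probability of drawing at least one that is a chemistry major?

P(no chemistry majors) = 6/8 × 5/7 × 4/6 = 120/336 = 5/14.
P(at least one) = 1 − 5/14 = 9/14.

9/14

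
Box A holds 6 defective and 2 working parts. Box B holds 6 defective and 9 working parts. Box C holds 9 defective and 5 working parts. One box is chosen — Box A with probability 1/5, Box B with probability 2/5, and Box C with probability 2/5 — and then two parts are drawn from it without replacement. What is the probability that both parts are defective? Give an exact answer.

587/1820

From Box A: P(both defective) = (6/8)(5/7) = 15/28.
From Box B: P(both defective) = (6/15)(5/14) = 1/7.
From Box C: P(both defective) = (9/14)(8/13) = 36/91.
Total probability = (1/5)(15/28) + (2/5)(1/7) + (2/5)(36/91) = 587/1820.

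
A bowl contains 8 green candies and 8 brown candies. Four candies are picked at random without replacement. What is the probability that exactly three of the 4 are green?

One ordering (green drawn first) has probability 8/16 × 7/15 × 6/14 × 8/13 = 2688/43680 = 4/65.
There are C(4,3) = 4 such orderings, each equally likely, so P = 4 × 4/65 = 16/65.

16/65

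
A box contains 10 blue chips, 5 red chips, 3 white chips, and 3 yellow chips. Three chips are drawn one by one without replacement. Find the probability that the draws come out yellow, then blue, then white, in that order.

3/266

Multiply the probability of each draw given the previous ones:
P = 3/21 × 10/20 × 3/19 = 90/7980 = 3/266.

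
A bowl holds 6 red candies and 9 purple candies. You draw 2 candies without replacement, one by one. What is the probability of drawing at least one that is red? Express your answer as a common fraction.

23/35

P(no red) = 9/15 × 8/14 = 72/210 = 12/35.
P(at least one) = 1 − 12/35 = 23/35.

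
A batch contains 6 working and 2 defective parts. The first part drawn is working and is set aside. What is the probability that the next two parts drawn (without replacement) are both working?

With the first part removed, 5 working remain out of 7.
P = 5/7 × 4/6 = 20/42 = 10/21.

10/21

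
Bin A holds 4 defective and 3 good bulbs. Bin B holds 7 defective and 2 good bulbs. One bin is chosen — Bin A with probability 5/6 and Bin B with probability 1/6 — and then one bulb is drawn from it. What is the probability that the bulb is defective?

229/378

From Bin A: P(defective) = 4/7.
From Bin B: P(defective) = 7/9.
Total probability = (5/6)(4/7) + (1/6)(7/9) = 229/378.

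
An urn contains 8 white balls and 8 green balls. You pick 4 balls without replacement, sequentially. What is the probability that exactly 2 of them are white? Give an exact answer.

28/65

One ordering (white drawn first) has probability 8/16 × 7/15 × 8/14 × 7/13 = 3136/43680 = 14/195.
There are C(4,2) = 6 such orderings, each equally likely, so P = 6 × 14/195 = 28/65.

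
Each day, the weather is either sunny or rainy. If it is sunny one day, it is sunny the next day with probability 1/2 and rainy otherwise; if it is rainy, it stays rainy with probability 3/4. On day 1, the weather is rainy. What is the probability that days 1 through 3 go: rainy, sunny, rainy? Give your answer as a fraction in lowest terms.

1/8

Day 1 is given. For each transition, use the conditional probability from the current state:
P(sunny | rainy) = 1/4; P(rainy | sunny) = 1/2.
P = 1/4 × 1/2 = 1/8.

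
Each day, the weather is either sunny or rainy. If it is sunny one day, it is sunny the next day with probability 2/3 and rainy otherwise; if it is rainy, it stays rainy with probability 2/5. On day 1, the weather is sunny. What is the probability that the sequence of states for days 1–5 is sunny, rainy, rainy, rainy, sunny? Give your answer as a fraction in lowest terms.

Day 1 is given. For each transition, use the conditional probability from the current state:
P(rainy | sunny) = 1/3; P(rainy | rainy) = 2/5; P(rainy | rainy) = 2/5; P(sunny | rainy) = 3/5.
P = 1/3 × 2/5 × 2/5 × 3/5 = 12/375 = 4/125.

4/125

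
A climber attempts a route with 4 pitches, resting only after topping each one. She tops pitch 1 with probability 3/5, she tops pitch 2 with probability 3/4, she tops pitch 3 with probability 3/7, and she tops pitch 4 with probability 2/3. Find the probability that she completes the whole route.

Multiplying along the chain,
P = 3/5 × 3/4 × 3/7 × 2/3 = 54/420 = 9/70.

9/70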